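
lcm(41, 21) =861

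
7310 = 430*17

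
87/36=2 + 5/12 = 2.42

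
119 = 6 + 113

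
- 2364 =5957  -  8321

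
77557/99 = 783 + 40/99 = 783.40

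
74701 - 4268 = 70433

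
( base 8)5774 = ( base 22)67a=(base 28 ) 3PG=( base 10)3068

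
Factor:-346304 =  -2^6*7^1*773^1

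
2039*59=120301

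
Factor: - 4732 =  - 2^2*7^1 *13^2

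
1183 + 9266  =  10449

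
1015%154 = 91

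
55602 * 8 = 444816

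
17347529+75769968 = 93117497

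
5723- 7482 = -1759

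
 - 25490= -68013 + 42523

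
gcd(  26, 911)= 1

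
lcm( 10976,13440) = 658560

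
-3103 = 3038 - 6141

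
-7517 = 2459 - 9976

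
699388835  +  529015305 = 1228404140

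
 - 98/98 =  -  1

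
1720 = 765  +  955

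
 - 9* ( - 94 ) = 846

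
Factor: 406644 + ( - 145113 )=3^2 * 29059^1 = 261531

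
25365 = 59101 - 33736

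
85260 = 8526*10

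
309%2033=309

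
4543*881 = 4002383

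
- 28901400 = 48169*( - 600) 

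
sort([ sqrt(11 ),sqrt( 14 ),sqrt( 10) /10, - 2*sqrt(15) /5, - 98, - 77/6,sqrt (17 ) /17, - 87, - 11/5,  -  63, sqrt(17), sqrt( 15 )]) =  [-98, -87, - 63, - 77/6, - 11/5, - 2*sqrt(15)/5, sqrt( 17)/17, sqrt(10)/10 , sqrt(11) , sqrt(14), sqrt( 15 ), sqrt(17)] 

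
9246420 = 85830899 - 76584479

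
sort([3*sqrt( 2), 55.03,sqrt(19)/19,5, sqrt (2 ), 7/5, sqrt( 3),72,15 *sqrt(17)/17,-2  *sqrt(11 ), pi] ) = [ - 2*sqrt(11 ),sqrt( 19)/19,7/5, sqrt(2),sqrt(3), pi,15*sqrt(17)/17, 3*sqrt (2),5,55.03,72 ]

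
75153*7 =526071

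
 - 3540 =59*( -60) 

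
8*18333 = 146664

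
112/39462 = 56/19731= 0.00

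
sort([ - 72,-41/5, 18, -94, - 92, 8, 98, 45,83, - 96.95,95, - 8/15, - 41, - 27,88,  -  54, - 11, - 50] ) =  [ - 96.95, - 94, - 92, - 72 ,-54, - 50, - 41 , - 27,-11, - 41/5, - 8/15,8,18,45,83, 88,  95, 98] 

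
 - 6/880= - 1+437/440 = - 0.01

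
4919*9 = 44271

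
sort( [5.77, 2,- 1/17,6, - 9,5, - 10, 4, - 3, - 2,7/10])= [-10,-9,-3, - 2,-1/17 , 7/10, 2,4, 5 , 5.77, 6] 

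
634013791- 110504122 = 523509669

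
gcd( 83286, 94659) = 3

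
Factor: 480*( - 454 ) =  - 217920 = -2^6*3^1*5^1*227^1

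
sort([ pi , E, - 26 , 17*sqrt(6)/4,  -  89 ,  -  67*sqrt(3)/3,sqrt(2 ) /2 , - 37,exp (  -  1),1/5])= [-89, - 67*sqrt(3) /3, -37,-26 , 1/5,exp( - 1) , sqrt(2) /2, E,pi,  17*sqrt(6)/4 ] 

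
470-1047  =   - 577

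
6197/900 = 6197/900 = 6.89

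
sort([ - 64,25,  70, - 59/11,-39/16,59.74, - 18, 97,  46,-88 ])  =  [ - 88, - 64 ,  -  18 , - 59/11 ,-39/16,25,  46,59.74,70,97] 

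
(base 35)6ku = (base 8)17620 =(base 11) 6086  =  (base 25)CN5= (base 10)8080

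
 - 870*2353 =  - 2047110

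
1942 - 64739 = -62797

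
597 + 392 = 989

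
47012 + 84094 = 131106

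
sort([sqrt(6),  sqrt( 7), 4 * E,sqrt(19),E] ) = [ sqrt( 6 ),  sqrt( 7 ),E , sqrt( 19),4*E]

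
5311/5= 1062 + 1/5 = 1062.20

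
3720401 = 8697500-4977099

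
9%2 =1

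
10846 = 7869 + 2977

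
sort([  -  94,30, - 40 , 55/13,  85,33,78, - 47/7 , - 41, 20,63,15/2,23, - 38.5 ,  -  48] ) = [ - 94,-48, - 41,  -  40,-38.5,-47/7, 55/13, 15/2,20,23, 30,33 , 63, 78, 85]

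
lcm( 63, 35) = 315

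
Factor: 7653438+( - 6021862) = 2^3 * 203947^1 =1631576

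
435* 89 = 38715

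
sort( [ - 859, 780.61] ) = [  -  859,  780.61 ]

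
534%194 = 146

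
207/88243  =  207/88243 = 0.00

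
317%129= 59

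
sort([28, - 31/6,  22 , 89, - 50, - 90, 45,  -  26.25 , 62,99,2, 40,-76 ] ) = [-90,-76,-50,-26.25, - 31/6, 2,  22 , 28, 40, 45, 62, 89, 99] 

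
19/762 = 19/762 = 0.02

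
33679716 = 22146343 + 11533373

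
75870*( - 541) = -41045670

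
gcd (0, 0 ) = 0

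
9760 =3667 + 6093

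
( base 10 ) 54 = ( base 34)1k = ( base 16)36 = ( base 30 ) 1o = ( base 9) 60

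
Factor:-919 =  - 919^1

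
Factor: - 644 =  - 2^2*7^1*23^1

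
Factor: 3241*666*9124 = 2^3 * 3^2 *7^1*37^1*463^1*2281^1 = 19694208744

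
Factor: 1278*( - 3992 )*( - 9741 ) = 2^4*3^3*17^1*71^1 *191^1*499^1  =  49696400016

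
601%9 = 7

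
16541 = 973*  17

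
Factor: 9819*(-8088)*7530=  - 2^4*3^4*5^1*251^1*337^1*1091^1 = - 598003022160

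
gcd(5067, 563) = 563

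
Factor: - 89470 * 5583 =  - 2^1*3^1*5^1*23^1*389^1*1861^1 = - 499511010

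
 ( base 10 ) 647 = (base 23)153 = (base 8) 1207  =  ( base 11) 539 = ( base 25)10m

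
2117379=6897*307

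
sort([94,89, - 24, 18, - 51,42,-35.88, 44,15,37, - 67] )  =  [-67, - 51,  -  35.88 , - 24,15,18, 37,42,44, 89,94] 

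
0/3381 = 0 = 0.00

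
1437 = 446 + 991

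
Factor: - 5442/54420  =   - 1/10 = -2^ (-1)*5^( - 1)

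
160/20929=160/20929  =  0.01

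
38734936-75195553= -36460617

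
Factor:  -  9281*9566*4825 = -428373371950  =  -2^1*5^2*193^1*4783^1*9281^1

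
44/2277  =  4/207 = 0.02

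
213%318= 213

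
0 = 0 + 0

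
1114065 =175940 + 938125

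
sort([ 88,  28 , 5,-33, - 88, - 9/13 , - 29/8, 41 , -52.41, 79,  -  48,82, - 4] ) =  [ - 88 , - 52.41, - 48, - 33,-4,  -  29/8, - 9/13 , 5, 28,41, 79,82, 88]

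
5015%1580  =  275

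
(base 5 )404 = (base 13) 80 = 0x68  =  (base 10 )104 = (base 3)10212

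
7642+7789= 15431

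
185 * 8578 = 1586930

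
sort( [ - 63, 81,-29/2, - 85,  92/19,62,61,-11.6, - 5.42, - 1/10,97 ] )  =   [ - 85, - 63, - 29/2 , - 11.6, -5.42,-1/10 , 92/19,61 , 62, 81,  97]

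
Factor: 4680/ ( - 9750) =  - 2^2*3^1*5^( - 2 ) = -12/25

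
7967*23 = 183241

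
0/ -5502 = 0/1 = - 0.00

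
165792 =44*3768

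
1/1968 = 1/1968 = 0.00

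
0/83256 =0 = 0.00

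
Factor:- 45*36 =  - 2^2*3^4*5^1=-1620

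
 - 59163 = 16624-75787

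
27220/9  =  27220/9=3024.44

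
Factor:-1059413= - 1059413^1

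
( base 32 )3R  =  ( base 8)173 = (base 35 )3I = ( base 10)123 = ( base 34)3L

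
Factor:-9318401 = -43^1*59^1*3673^1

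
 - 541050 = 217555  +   - 758605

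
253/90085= 253/90085 =0.00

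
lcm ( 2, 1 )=2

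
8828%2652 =872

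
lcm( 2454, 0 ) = 0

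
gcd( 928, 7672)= 8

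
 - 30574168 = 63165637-93739805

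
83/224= 83/224 = 0.37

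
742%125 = 117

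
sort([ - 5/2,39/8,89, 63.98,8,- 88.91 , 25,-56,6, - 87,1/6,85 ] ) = [-88.91, - 87, - 56 ,- 5/2 , 1/6,39/8,6,8, 25,63.98,85, 89 ] 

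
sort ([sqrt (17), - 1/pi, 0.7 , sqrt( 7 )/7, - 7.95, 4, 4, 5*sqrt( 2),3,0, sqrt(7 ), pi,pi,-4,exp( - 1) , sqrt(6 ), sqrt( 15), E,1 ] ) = [-7.95, - 4,  -  1/pi,0, exp( - 1),sqrt( 7 )/7, 0.7, 1,sqrt( 6 ),  sqrt( 7 ), E,3, pi,pi, sqrt( 15 ),  4,4,  sqrt(17) , 5*sqrt( 2) ] 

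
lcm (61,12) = 732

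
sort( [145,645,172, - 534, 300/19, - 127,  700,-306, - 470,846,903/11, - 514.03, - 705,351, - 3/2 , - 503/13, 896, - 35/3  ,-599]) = [- 705,  -  599, - 534, - 514.03,-470, - 306, - 127, - 503/13 ,-35/3, - 3/2,300/19 , 903/11, 145,172,351, 645,700 , 846, 896 ] 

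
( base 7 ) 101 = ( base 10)50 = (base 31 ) 1J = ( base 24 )22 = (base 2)110010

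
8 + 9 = 17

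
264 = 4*66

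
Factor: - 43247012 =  - 2^2 * 10811753^1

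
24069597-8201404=15868193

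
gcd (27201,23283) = 3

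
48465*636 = 30823740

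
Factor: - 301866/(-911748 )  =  2^( - 1) * 50311^1*75979^( - 1) = 50311/151958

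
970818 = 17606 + 953212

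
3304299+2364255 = 5668554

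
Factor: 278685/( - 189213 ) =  - 3^1*5^1*11^1 * 59^ ( - 1 ) * 563^1* 1069^( - 1) = -92895/63071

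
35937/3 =11979=11979.00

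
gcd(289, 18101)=1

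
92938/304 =305 + 109/152 = 305.72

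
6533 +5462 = 11995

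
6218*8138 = 50602084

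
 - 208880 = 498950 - 707830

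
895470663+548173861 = 1443644524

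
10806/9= 3602/3 = 1200.67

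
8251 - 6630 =1621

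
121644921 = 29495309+92149612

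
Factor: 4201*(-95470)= - 401069470 = - 2^1*5^1*4201^1*9547^1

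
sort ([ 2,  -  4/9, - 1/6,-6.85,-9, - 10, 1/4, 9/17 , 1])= [ - 10,-9, - 6.85,-4/9, - 1/6, 1/4, 9/17,1,2]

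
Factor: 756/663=252/221 = 2^2*3^2 * 7^1*13^( - 1)*17^(- 1)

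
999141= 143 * 6987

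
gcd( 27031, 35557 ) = 1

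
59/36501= 59/36501 = 0.00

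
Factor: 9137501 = 9137501^1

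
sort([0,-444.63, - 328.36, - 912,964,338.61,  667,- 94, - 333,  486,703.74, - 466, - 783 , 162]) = [-912,-783, - 466, - 444.63, - 333,-328.36,-94,0,162,338.61, 486,667,  703.74,964]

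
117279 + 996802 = 1114081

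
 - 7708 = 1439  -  9147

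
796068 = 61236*13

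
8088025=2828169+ 5259856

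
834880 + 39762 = 874642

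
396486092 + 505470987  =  901957079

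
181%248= 181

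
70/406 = 5/29 = 0.17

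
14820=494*30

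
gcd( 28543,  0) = 28543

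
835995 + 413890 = 1249885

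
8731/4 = 2182 + 3/4 = 2182.75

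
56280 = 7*8040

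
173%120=53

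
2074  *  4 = 8296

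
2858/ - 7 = - 2858/7 = - 408.29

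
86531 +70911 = 157442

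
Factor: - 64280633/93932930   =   - 2^( - 1)*5^( - 1 )*7^ ( - 1)*13^( - 1)*109^( - 1 ) * 431^1*947^( - 1 )*149143^1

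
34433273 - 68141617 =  - 33708344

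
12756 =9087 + 3669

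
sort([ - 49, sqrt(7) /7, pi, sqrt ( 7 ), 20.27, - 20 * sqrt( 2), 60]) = [ - 49, - 20*sqrt (2),sqrt( 7)/7, sqrt( 7),pi, 20.27,60 ] 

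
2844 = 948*3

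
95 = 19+76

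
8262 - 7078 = 1184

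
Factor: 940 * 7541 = 7088540 = 2^2 * 5^1*47^1 * 7541^1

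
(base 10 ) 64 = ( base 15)44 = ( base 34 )1U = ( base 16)40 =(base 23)2i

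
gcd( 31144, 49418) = 2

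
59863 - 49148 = 10715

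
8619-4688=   3931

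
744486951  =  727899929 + 16587022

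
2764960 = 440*6284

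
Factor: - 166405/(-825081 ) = 3^ ( - 1)*5^1*23^1*1447^1* 275027^(- 1) 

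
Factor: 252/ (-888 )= - 21/74 = -  2^( - 1 )*3^1*7^1*37^( - 1)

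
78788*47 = 3703036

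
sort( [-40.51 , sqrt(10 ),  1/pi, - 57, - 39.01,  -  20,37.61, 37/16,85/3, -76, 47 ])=[ - 76,  -  57, - 40.51,-39.01, - 20 , 1/pi, 37/16 , sqrt(10 ), 85/3,37.61 , 47 ] 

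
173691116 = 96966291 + 76724825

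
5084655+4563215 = 9647870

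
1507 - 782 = 725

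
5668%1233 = 736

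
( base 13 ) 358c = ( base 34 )6I4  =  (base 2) 1110110000000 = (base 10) 7552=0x1d80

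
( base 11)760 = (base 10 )913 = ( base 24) 1E1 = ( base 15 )40D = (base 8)1621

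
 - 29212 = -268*109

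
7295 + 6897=14192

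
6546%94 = 60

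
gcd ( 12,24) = 12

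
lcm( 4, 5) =20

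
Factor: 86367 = 3^1*28789^1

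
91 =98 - 7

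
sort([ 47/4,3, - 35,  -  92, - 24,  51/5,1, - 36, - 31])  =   [ - 92,-36, - 35, - 31, - 24,1, 3,51/5,47/4]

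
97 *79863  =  7746711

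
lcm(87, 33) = 957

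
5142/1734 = 857/289 = 2.97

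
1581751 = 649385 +932366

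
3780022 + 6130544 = 9910566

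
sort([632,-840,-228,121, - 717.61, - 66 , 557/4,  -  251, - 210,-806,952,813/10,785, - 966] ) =[ - 966, - 840, - 806, - 717.61, - 251, -228, - 210, - 66,813/10, 121,557/4,  632,785,952 ] 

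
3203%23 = 6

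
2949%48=21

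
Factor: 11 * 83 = 913=11^1 * 83^1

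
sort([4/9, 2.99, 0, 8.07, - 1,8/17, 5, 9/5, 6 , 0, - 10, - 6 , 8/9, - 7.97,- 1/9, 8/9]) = [-10 , - 7.97, - 6, - 1,-1/9,0, 0, 4/9,8/17,8/9, 8/9, 9/5, 2.99, 5, 6, 8.07 ] 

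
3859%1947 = 1912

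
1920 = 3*640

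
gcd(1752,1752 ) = 1752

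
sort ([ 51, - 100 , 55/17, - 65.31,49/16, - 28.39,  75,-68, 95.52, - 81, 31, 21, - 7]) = [ - 100, - 81, - 68 , - 65.31, - 28.39, - 7,49/16, 55/17,21 , 31,51, 75,95.52 ] 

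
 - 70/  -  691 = 70/691 = 0.10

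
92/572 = 23/143 = 0.16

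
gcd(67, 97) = 1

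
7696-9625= - 1929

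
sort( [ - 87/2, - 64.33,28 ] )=[ - 64.33,  -  87/2,  28]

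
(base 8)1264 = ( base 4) 22310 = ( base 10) 692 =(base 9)848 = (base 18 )228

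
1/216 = 1/216 = 0.00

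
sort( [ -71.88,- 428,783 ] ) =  [-428,-71.88,  783]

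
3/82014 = 1/27338  =  0.00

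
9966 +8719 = 18685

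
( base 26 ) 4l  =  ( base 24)55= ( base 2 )1111101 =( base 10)125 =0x7D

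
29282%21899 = 7383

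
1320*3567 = 4708440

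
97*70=6790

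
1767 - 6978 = - 5211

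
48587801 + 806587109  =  855174910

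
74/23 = 3 + 5/23=3.22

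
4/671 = 4/671 = 0.01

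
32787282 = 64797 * 506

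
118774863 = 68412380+50362483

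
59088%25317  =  8454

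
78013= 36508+41505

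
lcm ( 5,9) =45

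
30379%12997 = 4385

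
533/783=533/783 = 0.68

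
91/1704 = 91/1704 =0.05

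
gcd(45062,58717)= 1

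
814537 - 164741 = 649796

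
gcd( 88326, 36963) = 9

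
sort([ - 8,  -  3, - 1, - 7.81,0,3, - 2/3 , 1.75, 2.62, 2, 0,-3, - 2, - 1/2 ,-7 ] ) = [-8,-7.81 , - 7,-3,-3, - 2,-1,-2/3,  -  1/2 , 0, 0,1.75,  2,  2.62 , 3]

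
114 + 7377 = 7491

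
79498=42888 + 36610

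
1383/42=461/14 =32.93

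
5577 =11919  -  6342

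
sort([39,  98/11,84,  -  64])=[-64,98/11,39,84]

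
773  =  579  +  194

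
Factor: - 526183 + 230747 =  - 295436 = - 2^2*73859^1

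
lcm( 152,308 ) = 11704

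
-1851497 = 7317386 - 9168883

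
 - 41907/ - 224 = 187+19/224 = 187.08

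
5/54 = 5/54= 0.09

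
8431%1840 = 1071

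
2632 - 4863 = -2231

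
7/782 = 7/782 = 0.01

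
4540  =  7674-3134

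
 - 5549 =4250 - 9799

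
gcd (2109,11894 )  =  19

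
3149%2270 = 879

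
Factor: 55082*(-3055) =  - 168275510 = - 2^1*5^1*13^1*47^1*27541^1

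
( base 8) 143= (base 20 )4j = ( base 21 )4F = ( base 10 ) 99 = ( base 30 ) 39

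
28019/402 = 28019/402 = 69.70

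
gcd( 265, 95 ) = 5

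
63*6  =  378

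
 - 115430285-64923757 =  - 180354042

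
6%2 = 0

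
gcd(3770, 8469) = 1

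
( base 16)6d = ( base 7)214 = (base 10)109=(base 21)54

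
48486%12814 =10044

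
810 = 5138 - 4328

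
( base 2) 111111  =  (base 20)33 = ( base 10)63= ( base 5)223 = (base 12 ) 53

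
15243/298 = 51+45/298 = 51.15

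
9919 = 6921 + 2998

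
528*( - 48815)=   -  25774320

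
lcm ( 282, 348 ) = 16356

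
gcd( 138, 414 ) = 138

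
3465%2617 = 848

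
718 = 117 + 601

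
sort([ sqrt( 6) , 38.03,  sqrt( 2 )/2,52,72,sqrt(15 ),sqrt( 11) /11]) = [ sqrt(11)/11,sqrt( 2) /2,sqrt(6), sqrt( 15 ), 38.03,52,  72] 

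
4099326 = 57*71918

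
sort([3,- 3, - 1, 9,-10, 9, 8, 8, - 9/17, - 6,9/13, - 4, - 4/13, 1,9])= [ - 10,-6, - 4, - 3,  -  1, - 9/17, -4/13, 9/13, 1,  3,8, 8,9 , 9, 9] 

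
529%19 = 16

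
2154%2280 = 2154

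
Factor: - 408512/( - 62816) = 982/151 = 2^1 * 151^( - 1)*491^1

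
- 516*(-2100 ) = 1083600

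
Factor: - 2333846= - 2^1 * 19^1 * 61417^1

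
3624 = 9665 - 6041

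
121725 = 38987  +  82738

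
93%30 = 3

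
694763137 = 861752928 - 166989791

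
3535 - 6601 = -3066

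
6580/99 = 6580/99  =  66.46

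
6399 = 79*81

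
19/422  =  19/422 = 0.05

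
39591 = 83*477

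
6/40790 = 3/20395 = 0.00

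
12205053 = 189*64577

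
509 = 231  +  278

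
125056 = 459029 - 333973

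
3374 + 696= 4070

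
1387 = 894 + 493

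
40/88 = 5/11 = 0.45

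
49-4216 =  -4167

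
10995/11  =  999+6/11 = 999.55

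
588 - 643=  - 55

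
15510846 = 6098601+9412245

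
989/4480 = 989/4480=0.22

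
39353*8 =314824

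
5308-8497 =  - 3189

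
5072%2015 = 1042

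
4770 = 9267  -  4497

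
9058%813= 115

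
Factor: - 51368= - 2^3* 6421^1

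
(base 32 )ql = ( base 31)RG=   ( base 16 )355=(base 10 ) 853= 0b1101010101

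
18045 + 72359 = 90404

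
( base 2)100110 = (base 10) 38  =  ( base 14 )2A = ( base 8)46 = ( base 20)1I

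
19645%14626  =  5019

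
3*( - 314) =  - 942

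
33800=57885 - 24085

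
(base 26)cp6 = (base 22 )i2c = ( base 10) 8768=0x2240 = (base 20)11I8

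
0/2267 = 0=   0.00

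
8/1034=4/517 = 0.01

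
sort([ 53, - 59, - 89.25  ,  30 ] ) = [- 89.25, - 59, 30,53]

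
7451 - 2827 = 4624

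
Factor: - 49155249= -3^1*11^1*13^1*149^1*769^1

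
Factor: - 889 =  - 7^1*127^1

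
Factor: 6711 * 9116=61177476 = 2^2*3^1 * 43^1*53^1*2237^1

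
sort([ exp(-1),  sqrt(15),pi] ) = [exp (-1), pi,sqrt( 15)] 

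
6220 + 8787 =15007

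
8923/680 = 8923/680 = 13.12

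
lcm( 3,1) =3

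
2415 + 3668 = 6083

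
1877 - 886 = 991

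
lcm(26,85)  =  2210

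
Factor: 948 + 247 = 5^1 * 239^1 = 1195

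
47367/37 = 47367/37 = 1280.19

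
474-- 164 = 638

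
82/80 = 1 + 1/40 =1.02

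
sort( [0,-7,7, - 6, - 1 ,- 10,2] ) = [ - 10 , - 7, - 6 ,-1,0, 2, 7]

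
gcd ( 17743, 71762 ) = 1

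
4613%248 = 149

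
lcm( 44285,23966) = 2037110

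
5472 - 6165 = -693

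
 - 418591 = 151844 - 570435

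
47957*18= 863226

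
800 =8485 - 7685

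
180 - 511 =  - 331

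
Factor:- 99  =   - 3^2*11^1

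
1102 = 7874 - 6772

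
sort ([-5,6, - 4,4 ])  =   [ - 5 , - 4,4, 6 ]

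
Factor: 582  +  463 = 1045 =5^1*11^1*19^1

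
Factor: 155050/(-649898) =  - 5^2*7^1*443^1*324949^( - 1) = - 77525/324949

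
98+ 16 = 114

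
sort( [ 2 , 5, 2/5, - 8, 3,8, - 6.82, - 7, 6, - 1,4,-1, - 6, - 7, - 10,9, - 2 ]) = [ - 10, - 8, - 7,-7,  -  6.82, - 6,  -  2, - 1, - 1,2/5, 2,3,4,5, 6,8, 9]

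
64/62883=64/62883 = 0.00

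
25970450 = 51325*506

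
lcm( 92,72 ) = 1656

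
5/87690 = 1/17538 = 0.00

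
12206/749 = 16 + 222/749 = 16.30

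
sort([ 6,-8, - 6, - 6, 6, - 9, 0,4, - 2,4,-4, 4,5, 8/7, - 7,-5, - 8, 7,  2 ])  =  [ - 9, - 8, - 8, - 7, - 6,-6, - 5, -4,-2, 0 , 8/7,2,4,4,4 , 5, 6,6, 7 ] 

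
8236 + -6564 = 1672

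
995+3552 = 4547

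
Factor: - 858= -2^1 * 3^1 * 11^1*13^1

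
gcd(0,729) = 729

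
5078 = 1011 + 4067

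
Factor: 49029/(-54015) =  - 5^( - 1 ) * 13^( - 1 ) * 59^1 = - 59/65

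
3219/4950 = 1073/1650 = 0.65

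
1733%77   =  39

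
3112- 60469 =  -57357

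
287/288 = 287/288 = 1.00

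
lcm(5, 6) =30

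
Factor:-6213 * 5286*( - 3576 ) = 2^4*3^3 * 19^1 * 109^1*149^1*881^1=   117442698768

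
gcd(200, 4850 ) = 50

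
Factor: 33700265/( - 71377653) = - 3^(-1)*5^1*227^( - 1) * 281^( - 1)*373^( - 1)*2531^1 * 2663^1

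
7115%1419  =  20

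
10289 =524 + 9765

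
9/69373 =9/69373=0.00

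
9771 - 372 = 9399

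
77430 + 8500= 85930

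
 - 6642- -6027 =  - 615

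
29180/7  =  29180/7 = 4168.57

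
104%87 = 17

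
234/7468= 117/3734=0.03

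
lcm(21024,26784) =1955232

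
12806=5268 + 7538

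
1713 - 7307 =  - 5594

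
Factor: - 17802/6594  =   -2967/1099 = - 3^1*7^( - 1)  *23^1*43^1*157^(  -  1)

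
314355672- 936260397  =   - 621904725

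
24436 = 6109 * 4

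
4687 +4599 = 9286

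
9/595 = 9/595 =0.02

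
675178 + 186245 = 861423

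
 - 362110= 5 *(  -  72422)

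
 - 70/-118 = 35/59 = 0.59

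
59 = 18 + 41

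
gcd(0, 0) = 0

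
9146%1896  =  1562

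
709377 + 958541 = 1667918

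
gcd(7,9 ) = 1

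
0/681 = 0 = 0.00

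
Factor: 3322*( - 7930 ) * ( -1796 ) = 47312854160 =2^4 * 5^1*11^1*13^1*61^1 * 151^1*449^1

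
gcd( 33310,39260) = 10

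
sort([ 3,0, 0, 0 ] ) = [0,0, 0, 3 ]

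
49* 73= 3577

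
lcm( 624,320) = 12480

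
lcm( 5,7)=35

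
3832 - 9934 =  - 6102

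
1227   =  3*409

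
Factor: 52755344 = 2^4*3297209^1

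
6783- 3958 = 2825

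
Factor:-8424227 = -7^2*171923^1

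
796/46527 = 796/46527 = 0.02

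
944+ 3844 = 4788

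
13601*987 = 13424187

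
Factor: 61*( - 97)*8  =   - 47336 = -2^3*61^1*97^1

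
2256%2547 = 2256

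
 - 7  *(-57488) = 402416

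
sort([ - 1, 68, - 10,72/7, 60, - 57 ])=[ - 57, - 10, - 1, 72/7, 60, 68]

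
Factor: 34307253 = 3^3*1270639^1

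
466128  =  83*5616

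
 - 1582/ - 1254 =791/627= 1.26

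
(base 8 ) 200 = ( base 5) 1003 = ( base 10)128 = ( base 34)3q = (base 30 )48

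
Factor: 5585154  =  2^1*3^1*930859^1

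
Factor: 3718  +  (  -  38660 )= - 2^1*17471^1  =  - 34942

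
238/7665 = 34/1095 = 0.03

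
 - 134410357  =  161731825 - 296142182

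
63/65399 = 63/65399 = 0.00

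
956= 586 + 370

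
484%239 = 6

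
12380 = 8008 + 4372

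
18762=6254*3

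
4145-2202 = 1943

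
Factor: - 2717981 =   -  7^2*55469^1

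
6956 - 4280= 2676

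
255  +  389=644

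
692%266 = 160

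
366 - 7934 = - 7568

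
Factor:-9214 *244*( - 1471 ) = 2^3*17^1*61^1*271^1*1471^1 = 3307125736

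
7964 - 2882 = 5082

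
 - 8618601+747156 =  - 7871445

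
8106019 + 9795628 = 17901647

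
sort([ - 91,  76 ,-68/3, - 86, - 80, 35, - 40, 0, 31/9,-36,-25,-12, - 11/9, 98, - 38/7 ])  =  [-91,- 86,-80,-40,-36,  -  25, - 68/3,-12,  -  38/7, - 11/9,  0 , 31/9,35,76, 98 ]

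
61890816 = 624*99184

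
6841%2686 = 1469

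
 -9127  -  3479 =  - 12606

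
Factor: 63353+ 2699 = 2^2*7^2*337^1 = 66052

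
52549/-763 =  - 7507/109 = - 68.87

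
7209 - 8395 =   -  1186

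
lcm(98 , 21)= 294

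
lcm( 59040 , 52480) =472320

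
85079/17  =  5004+11/17 = 5004.65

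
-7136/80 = - 90 + 4/5 =-89.20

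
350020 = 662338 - 312318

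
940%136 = 124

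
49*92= 4508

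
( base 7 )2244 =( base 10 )816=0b1100110000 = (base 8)1460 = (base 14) 424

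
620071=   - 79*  ( - 7849 ) 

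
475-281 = 194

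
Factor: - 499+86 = -413 = - 7^1*59^1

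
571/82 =6 + 79/82 =6.96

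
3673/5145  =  3673/5145= 0.71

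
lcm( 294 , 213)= 20874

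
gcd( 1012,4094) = 46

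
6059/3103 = 1 + 2956/3103  =  1.95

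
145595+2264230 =2409825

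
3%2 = 1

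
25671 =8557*3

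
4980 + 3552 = 8532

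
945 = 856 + 89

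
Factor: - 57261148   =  -2^2*7^1*67^1 *131^1*233^1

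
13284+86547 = 99831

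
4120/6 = 686 + 2/3 = 686.67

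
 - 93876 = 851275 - 945151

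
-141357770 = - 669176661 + 527818891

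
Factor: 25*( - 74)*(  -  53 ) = 98050 = 2^1*5^2*37^1*53^1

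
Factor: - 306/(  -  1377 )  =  2^1*3^( - 2) = 2/9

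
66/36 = 11/6 = 1.83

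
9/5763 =3/1921 = 0.00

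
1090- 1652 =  - 562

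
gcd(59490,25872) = 6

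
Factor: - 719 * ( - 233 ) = 233^1*719^1 = 167527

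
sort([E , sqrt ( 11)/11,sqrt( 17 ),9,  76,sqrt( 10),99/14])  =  [sqrt(11 ) /11, E, sqrt (10 ),sqrt(17),99/14, 9,76]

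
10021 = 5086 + 4935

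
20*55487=1109740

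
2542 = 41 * 62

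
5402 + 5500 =10902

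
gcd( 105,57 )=3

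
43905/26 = 1688+17/26  =  1688.65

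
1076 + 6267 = 7343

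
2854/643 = 2854/643 = 4.44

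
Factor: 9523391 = 101^1 *94291^1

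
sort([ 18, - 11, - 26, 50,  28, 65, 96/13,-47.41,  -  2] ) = [ - 47.41, -26, - 11, - 2,96/13,18, 28,50, 65] 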